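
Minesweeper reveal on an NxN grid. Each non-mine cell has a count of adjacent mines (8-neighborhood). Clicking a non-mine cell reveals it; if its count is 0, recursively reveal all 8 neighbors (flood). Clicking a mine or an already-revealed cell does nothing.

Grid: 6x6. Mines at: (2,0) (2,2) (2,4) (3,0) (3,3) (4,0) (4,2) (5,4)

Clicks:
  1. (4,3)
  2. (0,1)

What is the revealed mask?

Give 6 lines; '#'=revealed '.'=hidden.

Click 1 (4,3) count=3: revealed 1 new [(4,3)] -> total=1
Click 2 (0,1) count=0: revealed 12 new [(0,0) (0,1) (0,2) (0,3) (0,4) (0,5) (1,0) (1,1) (1,2) (1,3) (1,4) (1,5)] -> total=13

Answer: ######
######
......
......
...#..
......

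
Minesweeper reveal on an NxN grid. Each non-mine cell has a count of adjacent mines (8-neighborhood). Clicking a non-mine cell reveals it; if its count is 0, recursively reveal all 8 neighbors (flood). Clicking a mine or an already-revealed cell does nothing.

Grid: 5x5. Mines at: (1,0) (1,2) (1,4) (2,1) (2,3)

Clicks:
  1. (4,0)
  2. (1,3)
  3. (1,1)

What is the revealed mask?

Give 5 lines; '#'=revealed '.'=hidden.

Click 1 (4,0) count=0: revealed 10 new [(3,0) (3,1) (3,2) (3,3) (3,4) (4,0) (4,1) (4,2) (4,3) (4,4)] -> total=10
Click 2 (1,3) count=3: revealed 1 new [(1,3)] -> total=11
Click 3 (1,1) count=3: revealed 1 new [(1,1)] -> total=12

Answer: .....
.#.#.
.....
#####
#####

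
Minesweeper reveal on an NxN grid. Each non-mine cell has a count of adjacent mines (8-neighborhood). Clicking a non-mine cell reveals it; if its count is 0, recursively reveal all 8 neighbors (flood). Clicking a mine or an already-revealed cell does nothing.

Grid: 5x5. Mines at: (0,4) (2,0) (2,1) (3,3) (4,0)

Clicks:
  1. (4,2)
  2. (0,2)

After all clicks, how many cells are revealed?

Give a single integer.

Click 1 (4,2) count=1: revealed 1 new [(4,2)] -> total=1
Click 2 (0,2) count=0: revealed 8 new [(0,0) (0,1) (0,2) (0,3) (1,0) (1,1) (1,2) (1,3)] -> total=9

Answer: 9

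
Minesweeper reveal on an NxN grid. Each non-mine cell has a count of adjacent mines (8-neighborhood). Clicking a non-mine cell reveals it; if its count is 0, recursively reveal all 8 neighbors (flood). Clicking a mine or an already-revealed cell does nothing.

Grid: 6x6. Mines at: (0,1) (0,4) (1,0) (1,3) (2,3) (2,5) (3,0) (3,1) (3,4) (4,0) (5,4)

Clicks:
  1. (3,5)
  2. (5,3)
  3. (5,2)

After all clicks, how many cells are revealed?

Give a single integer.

Answer: 7

Derivation:
Click 1 (3,5) count=2: revealed 1 new [(3,5)] -> total=1
Click 2 (5,3) count=1: revealed 1 new [(5,3)] -> total=2
Click 3 (5,2) count=0: revealed 5 new [(4,1) (4,2) (4,3) (5,1) (5,2)] -> total=7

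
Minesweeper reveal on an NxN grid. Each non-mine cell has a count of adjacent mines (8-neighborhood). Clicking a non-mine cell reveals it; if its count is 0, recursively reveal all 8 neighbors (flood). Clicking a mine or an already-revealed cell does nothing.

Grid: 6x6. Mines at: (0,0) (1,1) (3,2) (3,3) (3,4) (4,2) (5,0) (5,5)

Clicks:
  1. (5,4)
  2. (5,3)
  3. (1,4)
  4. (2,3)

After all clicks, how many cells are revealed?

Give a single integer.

Answer: 14

Derivation:
Click 1 (5,4) count=1: revealed 1 new [(5,4)] -> total=1
Click 2 (5,3) count=1: revealed 1 new [(5,3)] -> total=2
Click 3 (1,4) count=0: revealed 12 new [(0,2) (0,3) (0,4) (0,5) (1,2) (1,3) (1,4) (1,5) (2,2) (2,3) (2,4) (2,5)] -> total=14
Click 4 (2,3) count=3: revealed 0 new [(none)] -> total=14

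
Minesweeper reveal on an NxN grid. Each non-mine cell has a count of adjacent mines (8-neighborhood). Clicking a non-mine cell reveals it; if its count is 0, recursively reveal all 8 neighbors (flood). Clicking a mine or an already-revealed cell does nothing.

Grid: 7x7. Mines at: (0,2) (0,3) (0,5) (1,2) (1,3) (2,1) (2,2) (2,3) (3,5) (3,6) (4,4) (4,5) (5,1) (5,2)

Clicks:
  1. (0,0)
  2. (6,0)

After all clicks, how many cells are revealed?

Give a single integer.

Answer: 5

Derivation:
Click 1 (0,0) count=0: revealed 4 new [(0,0) (0,1) (1,0) (1,1)] -> total=4
Click 2 (6,0) count=1: revealed 1 new [(6,0)] -> total=5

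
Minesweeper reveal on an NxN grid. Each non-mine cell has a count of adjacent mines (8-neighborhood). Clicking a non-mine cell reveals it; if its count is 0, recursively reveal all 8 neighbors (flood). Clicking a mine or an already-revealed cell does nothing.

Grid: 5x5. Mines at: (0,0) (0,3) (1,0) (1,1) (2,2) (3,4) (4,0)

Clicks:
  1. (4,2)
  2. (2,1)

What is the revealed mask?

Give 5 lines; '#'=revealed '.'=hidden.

Click 1 (4,2) count=0: revealed 6 new [(3,1) (3,2) (3,3) (4,1) (4,2) (4,3)] -> total=6
Click 2 (2,1) count=3: revealed 1 new [(2,1)] -> total=7

Answer: .....
.....
.#...
.###.
.###.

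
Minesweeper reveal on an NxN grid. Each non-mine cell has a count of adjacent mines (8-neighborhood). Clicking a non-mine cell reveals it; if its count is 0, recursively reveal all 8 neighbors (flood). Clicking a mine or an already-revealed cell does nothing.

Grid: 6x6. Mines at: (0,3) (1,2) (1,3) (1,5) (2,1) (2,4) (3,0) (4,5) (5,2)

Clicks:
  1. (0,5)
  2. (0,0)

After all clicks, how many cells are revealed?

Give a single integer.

Answer: 5

Derivation:
Click 1 (0,5) count=1: revealed 1 new [(0,5)] -> total=1
Click 2 (0,0) count=0: revealed 4 new [(0,0) (0,1) (1,0) (1,1)] -> total=5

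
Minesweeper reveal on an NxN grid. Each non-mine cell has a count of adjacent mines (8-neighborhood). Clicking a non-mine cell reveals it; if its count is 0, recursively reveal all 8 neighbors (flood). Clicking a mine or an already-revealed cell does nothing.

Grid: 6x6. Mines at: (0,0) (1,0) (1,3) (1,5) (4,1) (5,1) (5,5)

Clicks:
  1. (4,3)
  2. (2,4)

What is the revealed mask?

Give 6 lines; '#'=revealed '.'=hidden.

Answer: ......
......
..####
..####
..####
..###.

Derivation:
Click 1 (4,3) count=0: revealed 15 new [(2,2) (2,3) (2,4) (2,5) (3,2) (3,3) (3,4) (3,5) (4,2) (4,3) (4,4) (4,5) (5,2) (5,3) (5,4)] -> total=15
Click 2 (2,4) count=2: revealed 0 new [(none)] -> total=15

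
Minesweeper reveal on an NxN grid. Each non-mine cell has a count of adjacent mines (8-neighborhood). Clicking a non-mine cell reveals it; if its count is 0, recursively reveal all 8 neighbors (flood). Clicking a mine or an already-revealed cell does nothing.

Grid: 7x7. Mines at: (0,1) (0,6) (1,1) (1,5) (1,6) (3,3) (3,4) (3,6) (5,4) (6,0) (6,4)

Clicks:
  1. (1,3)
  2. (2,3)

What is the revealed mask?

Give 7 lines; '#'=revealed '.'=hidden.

Answer: ..###..
..###..
..###..
.......
.......
.......
.......

Derivation:
Click 1 (1,3) count=0: revealed 9 new [(0,2) (0,3) (0,4) (1,2) (1,3) (1,4) (2,2) (2,3) (2,4)] -> total=9
Click 2 (2,3) count=2: revealed 0 new [(none)] -> total=9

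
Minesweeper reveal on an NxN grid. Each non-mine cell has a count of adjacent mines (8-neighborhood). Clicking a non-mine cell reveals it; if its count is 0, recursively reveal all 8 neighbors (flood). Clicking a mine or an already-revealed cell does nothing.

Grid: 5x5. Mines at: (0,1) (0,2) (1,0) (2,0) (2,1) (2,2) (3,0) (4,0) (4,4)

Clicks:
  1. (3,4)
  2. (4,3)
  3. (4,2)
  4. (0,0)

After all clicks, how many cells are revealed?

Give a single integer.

Click 1 (3,4) count=1: revealed 1 new [(3,4)] -> total=1
Click 2 (4,3) count=1: revealed 1 new [(4,3)] -> total=2
Click 3 (4,2) count=0: revealed 5 new [(3,1) (3,2) (3,3) (4,1) (4,2)] -> total=7
Click 4 (0,0) count=2: revealed 1 new [(0,0)] -> total=8

Answer: 8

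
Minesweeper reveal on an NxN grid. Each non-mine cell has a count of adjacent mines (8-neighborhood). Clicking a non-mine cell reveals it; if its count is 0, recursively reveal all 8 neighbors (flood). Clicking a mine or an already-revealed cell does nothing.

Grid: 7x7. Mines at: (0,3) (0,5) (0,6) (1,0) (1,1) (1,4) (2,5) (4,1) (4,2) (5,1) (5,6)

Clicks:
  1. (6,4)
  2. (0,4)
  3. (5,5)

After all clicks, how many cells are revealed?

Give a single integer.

Answer: 15

Derivation:
Click 1 (6,4) count=0: revealed 14 new [(3,3) (3,4) (3,5) (4,3) (4,4) (4,5) (5,2) (5,3) (5,4) (5,5) (6,2) (6,3) (6,4) (6,5)] -> total=14
Click 2 (0,4) count=3: revealed 1 new [(0,4)] -> total=15
Click 3 (5,5) count=1: revealed 0 new [(none)] -> total=15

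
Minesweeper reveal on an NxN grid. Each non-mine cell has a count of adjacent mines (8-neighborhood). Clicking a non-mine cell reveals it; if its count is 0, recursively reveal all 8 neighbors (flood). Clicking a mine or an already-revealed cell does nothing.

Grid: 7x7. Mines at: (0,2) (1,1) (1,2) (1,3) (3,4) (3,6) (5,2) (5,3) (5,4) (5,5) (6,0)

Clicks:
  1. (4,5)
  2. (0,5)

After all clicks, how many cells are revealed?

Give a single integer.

Click 1 (4,5) count=4: revealed 1 new [(4,5)] -> total=1
Click 2 (0,5) count=0: revealed 9 new [(0,4) (0,5) (0,6) (1,4) (1,5) (1,6) (2,4) (2,5) (2,6)] -> total=10

Answer: 10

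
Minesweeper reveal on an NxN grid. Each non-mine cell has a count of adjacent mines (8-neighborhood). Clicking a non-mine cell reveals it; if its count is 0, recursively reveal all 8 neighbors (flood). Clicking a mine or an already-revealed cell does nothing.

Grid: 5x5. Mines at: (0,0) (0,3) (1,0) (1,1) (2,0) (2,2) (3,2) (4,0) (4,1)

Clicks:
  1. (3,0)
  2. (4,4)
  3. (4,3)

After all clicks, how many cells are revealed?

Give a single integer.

Answer: 9

Derivation:
Click 1 (3,0) count=3: revealed 1 new [(3,0)] -> total=1
Click 2 (4,4) count=0: revealed 8 new [(1,3) (1,4) (2,3) (2,4) (3,3) (3,4) (4,3) (4,4)] -> total=9
Click 3 (4,3) count=1: revealed 0 new [(none)] -> total=9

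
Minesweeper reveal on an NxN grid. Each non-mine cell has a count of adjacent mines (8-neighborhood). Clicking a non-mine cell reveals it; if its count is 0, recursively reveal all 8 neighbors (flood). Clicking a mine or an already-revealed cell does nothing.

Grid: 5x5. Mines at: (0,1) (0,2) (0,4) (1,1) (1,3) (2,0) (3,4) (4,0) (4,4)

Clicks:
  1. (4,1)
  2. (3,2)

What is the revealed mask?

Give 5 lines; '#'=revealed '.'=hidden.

Click 1 (4,1) count=1: revealed 1 new [(4,1)] -> total=1
Click 2 (3,2) count=0: revealed 8 new [(2,1) (2,2) (2,3) (3,1) (3,2) (3,3) (4,2) (4,3)] -> total=9

Answer: .....
.....
.###.
.###.
.###.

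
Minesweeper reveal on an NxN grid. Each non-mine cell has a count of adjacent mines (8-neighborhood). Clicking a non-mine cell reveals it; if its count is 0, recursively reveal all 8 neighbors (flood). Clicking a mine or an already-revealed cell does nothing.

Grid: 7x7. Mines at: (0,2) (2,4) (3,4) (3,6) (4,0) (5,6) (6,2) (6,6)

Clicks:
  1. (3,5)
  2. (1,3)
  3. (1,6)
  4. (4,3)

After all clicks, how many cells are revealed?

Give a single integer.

Answer: 12

Derivation:
Click 1 (3,5) count=3: revealed 1 new [(3,5)] -> total=1
Click 2 (1,3) count=2: revealed 1 new [(1,3)] -> total=2
Click 3 (1,6) count=0: revealed 9 new [(0,3) (0,4) (0,5) (0,6) (1,4) (1,5) (1,6) (2,5) (2,6)] -> total=11
Click 4 (4,3) count=1: revealed 1 new [(4,3)] -> total=12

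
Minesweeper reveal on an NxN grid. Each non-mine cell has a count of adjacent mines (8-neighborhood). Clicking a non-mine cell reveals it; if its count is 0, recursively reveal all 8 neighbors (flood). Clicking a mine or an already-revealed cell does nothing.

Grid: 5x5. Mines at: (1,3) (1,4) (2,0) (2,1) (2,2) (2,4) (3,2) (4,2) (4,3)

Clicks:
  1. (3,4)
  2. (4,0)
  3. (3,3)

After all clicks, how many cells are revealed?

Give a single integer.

Answer: 6

Derivation:
Click 1 (3,4) count=2: revealed 1 new [(3,4)] -> total=1
Click 2 (4,0) count=0: revealed 4 new [(3,0) (3,1) (4,0) (4,1)] -> total=5
Click 3 (3,3) count=5: revealed 1 new [(3,3)] -> total=6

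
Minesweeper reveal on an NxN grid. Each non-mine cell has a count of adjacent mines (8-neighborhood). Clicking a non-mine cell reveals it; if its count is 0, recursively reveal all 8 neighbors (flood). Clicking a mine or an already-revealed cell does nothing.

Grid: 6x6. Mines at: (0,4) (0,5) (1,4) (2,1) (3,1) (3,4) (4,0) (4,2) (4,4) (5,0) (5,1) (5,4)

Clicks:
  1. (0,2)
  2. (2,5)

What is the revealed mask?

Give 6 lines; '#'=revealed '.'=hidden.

Answer: ####..
####..
.....#
......
......
......

Derivation:
Click 1 (0,2) count=0: revealed 8 new [(0,0) (0,1) (0,2) (0,3) (1,0) (1,1) (1,2) (1,3)] -> total=8
Click 2 (2,5) count=2: revealed 1 new [(2,5)] -> total=9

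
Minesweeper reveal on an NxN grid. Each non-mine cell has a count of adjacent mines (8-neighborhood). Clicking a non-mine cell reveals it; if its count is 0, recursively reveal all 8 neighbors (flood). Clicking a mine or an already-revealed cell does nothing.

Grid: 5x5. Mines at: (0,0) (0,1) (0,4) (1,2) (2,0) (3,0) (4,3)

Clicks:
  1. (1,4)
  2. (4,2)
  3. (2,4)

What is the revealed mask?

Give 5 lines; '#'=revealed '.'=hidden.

Answer: .....
...##
...##
...##
..#..

Derivation:
Click 1 (1,4) count=1: revealed 1 new [(1,4)] -> total=1
Click 2 (4,2) count=1: revealed 1 new [(4,2)] -> total=2
Click 3 (2,4) count=0: revealed 5 new [(1,3) (2,3) (2,4) (3,3) (3,4)] -> total=7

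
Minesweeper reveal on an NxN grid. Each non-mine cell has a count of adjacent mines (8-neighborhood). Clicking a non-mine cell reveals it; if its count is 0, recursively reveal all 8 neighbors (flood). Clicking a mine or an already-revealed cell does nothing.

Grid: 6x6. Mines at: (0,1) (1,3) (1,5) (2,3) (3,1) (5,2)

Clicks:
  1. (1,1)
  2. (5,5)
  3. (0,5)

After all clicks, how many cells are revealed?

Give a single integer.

Click 1 (1,1) count=1: revealed 1 new [(1,1)] -> total=1
Click 2 (5,5) count=0: revealed 11 new [(2,4) (2,5) (3,3) (3,4) (3,5) (4,3) (4,4) (4,5) (5,3) (5,4) (5,5)] -> total=12
Click 3 (0,5) count=1: revealed 1 new [(0,5)] -> total=13

Answer: 13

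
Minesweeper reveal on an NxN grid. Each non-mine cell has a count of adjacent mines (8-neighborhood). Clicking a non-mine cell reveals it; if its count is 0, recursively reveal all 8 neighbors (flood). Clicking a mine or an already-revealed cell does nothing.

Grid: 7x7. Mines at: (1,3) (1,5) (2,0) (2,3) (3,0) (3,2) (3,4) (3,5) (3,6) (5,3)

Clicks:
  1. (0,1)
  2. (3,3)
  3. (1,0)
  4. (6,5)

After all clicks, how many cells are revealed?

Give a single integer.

Click 1 (0,1) count=0: revealed 6 new [(0,0) (0,1) (0,2) (1,0) (1,1) (1,2)] -> total=6
Click 2 (3,3) count=3: revealed 1 new [(3,3)] -> total=7
Click 3 (1,0) count=1: revealed 0 new [(none)] -> total=7
Click 4 (6,5) count=0: revealed 9 new [(4,4) (4,5) (4,6) (5,4) (5,5) (5,6) (6,4) (6,5) (6,6)] -> total=16

Answer: 16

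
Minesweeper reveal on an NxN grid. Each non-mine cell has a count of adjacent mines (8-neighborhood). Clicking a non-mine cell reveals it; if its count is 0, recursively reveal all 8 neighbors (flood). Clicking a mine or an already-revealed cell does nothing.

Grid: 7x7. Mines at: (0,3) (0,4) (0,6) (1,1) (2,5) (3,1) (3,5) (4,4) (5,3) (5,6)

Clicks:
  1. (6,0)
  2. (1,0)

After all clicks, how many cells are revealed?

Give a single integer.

Answer: 10

Derivation:
Click 1 (6,0) count=0: revealed 9 new [(4,0) (4,1) (4,2) (5,0) (5,1) (5,2) (6,0) (6,1) (6,2)] -> total=9
Click 2 (1,0) count=1: revealed 1 new [(1,0)] -> total=10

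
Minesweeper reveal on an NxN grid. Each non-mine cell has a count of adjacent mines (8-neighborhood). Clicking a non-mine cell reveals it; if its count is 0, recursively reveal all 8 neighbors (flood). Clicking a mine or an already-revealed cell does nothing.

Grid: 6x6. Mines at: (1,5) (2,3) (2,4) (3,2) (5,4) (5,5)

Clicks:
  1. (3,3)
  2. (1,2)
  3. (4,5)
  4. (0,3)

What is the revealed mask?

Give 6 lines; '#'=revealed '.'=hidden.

Answer: #####.
#####.
###...
##.#..
####.#
####..

Derivation:
Click 1 (3,3) count=3: revealed 1 new [(3,3)] -> total=1
Click 2 (1,2) count=1: revealed 1 new [(1,2)] -> total=2
Click 3 (4,5) count=2: revealed 1 new [(4,5)] -> total=3
Click 4 (0,3) count=0: revealed 22 new [(0,0) (0,1) (0,2) (0,3) (0,4) (1,0) (1,1) (1,3) (1,4) (2,0) (2,1) (2,2) (3,0) (3,1) (4,0) (4,1) (4,2) (4,3) (5,0) (5,1) (5,2) (5,3)] -> total=25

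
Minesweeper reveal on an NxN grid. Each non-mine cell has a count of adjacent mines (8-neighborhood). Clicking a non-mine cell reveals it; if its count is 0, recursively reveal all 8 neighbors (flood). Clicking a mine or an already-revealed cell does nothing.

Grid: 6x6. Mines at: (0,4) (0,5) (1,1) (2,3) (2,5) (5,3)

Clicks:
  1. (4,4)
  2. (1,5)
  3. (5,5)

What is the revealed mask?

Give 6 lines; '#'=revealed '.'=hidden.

Click 1 (4,4) count=1: revealed 1 new [(4,4)] -> total=1
Click 2 (1,5) count=3: revealed 1 new [(1,5)] -> total=2
Click 3 (5,5) count=0: revealed 5 new [(3,4) (3,5) (4,5) (5,4) (5,5)] -> total=7

Answer: ......
.....#
......
....##
....##
....##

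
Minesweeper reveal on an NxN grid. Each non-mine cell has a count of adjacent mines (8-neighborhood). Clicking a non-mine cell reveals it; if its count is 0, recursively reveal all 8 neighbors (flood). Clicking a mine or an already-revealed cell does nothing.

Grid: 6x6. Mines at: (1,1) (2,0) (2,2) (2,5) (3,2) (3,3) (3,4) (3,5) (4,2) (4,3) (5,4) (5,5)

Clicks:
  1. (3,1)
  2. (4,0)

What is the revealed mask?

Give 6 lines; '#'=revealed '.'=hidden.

Answer: ......
......
......
##....
##....
##....

Derivation:
Click 1 (3,1) count=4: revealed 1 new [(3,1)] -> total=1
Click 2 (4,0) count=0: revealed 5 new [(3,0) (4,0) (4,1) (5,0) (5,1)] -> total=6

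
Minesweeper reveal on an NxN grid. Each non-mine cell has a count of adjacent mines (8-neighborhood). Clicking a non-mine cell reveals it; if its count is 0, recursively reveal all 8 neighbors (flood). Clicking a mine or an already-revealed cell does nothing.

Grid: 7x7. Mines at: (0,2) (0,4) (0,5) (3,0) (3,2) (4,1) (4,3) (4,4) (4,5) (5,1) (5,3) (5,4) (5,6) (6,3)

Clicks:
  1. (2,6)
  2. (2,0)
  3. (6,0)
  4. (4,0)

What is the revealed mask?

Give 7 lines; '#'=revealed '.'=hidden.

Click 1 (2,6) count=0: revealed 12 new [(1,3) (1,4) (1,5) (1,6) (2,3) (2,4) (2,5) (2,6) (3,3) (3,4) (3,5) (3,6)] -> total=12
Click 2 (2,0) count=1: revealed 1 new [(2,0)] -> total=13
Click 3 (6,0) count=1: revealed 1 new [(6,0)] -> total=14
Click 4 (4,0) count=3: revealed 1 new [(4,0)] -> total=15

Answer: .......
...####
#..####
...####
#......
.......
#......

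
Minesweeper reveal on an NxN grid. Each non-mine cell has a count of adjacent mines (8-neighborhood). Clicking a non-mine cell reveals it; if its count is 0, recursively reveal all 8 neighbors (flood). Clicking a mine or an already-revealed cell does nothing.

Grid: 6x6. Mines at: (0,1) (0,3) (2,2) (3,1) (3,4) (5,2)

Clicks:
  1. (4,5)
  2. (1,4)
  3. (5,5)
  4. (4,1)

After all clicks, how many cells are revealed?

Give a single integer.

Click 1 (4,5) count=1: revealed 1 new [(4,5)] -> total=1
Click 2 (1,4) count=1: revealed 1 new [(1,4)] -> total=2
Click 3 (5,5) count=0: revealed 5 new [(4,3) (4,4) (5,3) (5,4) (5,5)] -> total=7
Click 4 (4,1) count=2: revealed 1 new [(4,1)] -> total=8

Answer: 8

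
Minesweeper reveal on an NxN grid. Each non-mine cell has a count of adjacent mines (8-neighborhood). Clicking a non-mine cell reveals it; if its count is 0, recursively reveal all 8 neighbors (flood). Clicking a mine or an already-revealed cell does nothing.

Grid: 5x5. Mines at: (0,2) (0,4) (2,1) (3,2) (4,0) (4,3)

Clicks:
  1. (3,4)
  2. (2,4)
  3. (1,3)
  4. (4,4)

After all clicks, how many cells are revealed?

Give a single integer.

Answer: 7

Derivation:
Click 1 (3,4) count=1: revealed 1 new [(3,4)] -> total=1
Click 2 (2,4) count=0: revealed 5 new [(1,3) (1,4) (2,3) (2,4) (3,3)] -> total=6
Click 3 (1,3) count=2: revealed 0 new [(none)] -> total=6
Click 4 (4,4) count=1: revealed 1 new [(4,4)] -> total=7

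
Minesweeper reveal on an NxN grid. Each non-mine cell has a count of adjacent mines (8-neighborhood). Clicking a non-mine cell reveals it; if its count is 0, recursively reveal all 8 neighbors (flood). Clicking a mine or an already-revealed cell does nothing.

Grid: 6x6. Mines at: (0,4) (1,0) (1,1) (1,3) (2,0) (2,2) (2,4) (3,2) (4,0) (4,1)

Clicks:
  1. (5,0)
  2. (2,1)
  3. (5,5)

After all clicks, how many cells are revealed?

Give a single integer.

Click 1 (5,0) count=2: revealed 1 new [(5,0)] -> total=1
Click 2 (2,1) count=5: revealed 1 new [(2,1)] -> total=2
Click 3 (5,5) count=0: revealed 11 new [(3,3) (3,4) (3,5) (4,2) (4,3) (4,4) (4,5) (5,2) (5,3) (5,4) (5,5)] -> total=13

Answer: 13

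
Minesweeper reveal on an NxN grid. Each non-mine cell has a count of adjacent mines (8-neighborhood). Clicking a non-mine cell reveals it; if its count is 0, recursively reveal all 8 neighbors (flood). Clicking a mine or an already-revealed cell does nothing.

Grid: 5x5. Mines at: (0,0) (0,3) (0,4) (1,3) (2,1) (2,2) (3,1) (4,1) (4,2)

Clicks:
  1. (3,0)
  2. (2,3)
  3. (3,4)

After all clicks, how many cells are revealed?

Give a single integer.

Answer: 7

Derivation:
Click 1 (3,0) count=3: revealed 1 new [(3,0)] -> total=1
Click 2 (2,3) count=2: revealed 1 new [(2,3)] -> total=2
Click 3 (3,4) count=0: revealed 5 new [(2,4) (3,3) (3,4) (4,3) (4,4)] -> total=7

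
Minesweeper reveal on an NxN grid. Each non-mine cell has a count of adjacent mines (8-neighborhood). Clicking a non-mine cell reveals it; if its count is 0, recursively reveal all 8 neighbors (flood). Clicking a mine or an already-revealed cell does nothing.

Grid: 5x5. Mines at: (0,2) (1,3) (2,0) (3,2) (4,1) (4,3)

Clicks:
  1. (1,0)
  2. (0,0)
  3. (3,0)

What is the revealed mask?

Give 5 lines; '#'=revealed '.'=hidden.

Click 1 (1,0) count=1: revealed 1 new [(1,0)] -> total=1
Click 2 (0,0) count=0: revealed 3 new [(0,0) (0,1) (1,1)] -> total=4
Click 3 (3,0) count=2: revealed 1 new [(3,0)] -> total=5

Answer: ##...
##...
.....
#....
.....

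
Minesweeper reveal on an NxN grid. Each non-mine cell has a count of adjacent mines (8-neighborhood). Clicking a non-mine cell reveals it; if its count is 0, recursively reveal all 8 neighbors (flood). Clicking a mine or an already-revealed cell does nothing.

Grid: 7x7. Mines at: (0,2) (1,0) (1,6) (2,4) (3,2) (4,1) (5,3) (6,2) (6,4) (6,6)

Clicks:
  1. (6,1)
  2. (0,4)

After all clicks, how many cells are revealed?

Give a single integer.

Click 1 (6,1) count=1: revealed 1 new [(6,1)] -> total=1
Click 2 (0,4) count=0: revealed 6 new [(0,3) (0,4) (0,5) (1,3) (1,4) (1,5)] -> total=7

Answer: 7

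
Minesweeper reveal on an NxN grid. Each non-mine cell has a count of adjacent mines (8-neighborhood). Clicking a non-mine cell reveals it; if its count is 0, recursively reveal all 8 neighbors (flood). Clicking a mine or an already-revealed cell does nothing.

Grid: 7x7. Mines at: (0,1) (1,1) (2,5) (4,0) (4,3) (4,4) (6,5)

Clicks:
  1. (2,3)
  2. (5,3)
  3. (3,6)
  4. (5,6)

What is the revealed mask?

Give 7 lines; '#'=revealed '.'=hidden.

Answer: ..#####
..#####
..###..
..###.#
.......
...#..#
.......

Derivation:
Click 1 (2,3) count=0: revealed 16 new [(0,2) (0,3) (0,4) (0,5) (0,6) (1,2) (1,3) (1,4) (1,5) (1,6) (2,2) (2,3) (2,4) (3,2) (3,3) (3,4)] -> total=16
Click 2 (5,3) count=2: revealed 1 new [(5,3)] -> total=17
Click 3 (3,6) count=1: revealed 1 new [(3,6)] -> total=18
Click 4 (5,6) count=1: revealed 1 new [(5,6)] -> total=19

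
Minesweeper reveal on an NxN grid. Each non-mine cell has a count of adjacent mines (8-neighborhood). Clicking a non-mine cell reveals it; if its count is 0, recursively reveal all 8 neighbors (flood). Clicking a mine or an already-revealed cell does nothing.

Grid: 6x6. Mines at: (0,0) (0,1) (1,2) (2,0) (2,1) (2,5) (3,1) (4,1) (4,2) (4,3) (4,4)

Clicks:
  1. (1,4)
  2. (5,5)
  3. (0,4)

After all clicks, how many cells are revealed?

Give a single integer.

Answer: 7

Derivation:
Click 1 (1,4) count=1: revealed 1 new [(1,4)] -> total=1
Click 2 (5,5) count=1: revealed 1 new [(5,5)] -> total=2
Click 3 (0,4) count=0: revealed 5 new [(0,3) (0,4) (0,5) (1,3) (1,5)] -> total=7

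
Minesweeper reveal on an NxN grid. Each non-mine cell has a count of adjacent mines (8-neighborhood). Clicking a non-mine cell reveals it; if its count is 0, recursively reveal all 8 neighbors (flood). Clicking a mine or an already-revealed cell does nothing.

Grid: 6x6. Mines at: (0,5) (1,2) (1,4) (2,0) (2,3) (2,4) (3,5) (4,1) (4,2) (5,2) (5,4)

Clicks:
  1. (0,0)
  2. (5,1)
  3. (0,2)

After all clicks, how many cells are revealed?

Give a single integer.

Answer: 6

Derivation:
Click 1 (0,0) count=0: revealed 4 new [(0,0) (0,1) (1,0) (1,1)] -> total=4
Click 2 (5,1) count=3: revealed 1 new [(5,1)] -> total=5
Click 3 (0,2) count=1: revealed 1 new [(0,2)] -> total=6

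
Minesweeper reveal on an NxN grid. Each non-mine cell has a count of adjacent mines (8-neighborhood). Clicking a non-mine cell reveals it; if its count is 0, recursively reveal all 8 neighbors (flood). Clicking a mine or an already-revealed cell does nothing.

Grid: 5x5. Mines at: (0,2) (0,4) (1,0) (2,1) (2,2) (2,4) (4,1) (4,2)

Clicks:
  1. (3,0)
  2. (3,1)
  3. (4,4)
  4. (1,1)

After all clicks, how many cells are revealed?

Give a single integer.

Answer: 7

Derivation:
Click 1 (3,0) count=2: revealed 1 new [(3,0)] -> total=1
Click 2 (3,1) count=4: revealed 1 new [(3,1)] -> total=2
Click 3 (4,4) count=0: revealed 4 new [(3,3) (3,4) (4,3) (4,4)] -> total=6
Click 4 (1,1) count=4: revealed 1 new [(1,1)] -> total=7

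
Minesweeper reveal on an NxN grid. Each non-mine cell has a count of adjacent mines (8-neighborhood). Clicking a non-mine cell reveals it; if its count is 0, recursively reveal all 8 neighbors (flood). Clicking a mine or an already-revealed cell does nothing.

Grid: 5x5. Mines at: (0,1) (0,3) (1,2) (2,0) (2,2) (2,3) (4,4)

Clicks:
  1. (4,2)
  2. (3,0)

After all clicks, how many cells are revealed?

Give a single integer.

Answer: 8

Derivation:
Click 1 (4,2) count=0: revealed 8 new [(3,0) (3,1) (3,2) (3,3) (4,0) (4,1) (4,2) (4,3)] -> total=8
Click 2 (3,0) count=1: revealed 0 new [(none)] -> total=8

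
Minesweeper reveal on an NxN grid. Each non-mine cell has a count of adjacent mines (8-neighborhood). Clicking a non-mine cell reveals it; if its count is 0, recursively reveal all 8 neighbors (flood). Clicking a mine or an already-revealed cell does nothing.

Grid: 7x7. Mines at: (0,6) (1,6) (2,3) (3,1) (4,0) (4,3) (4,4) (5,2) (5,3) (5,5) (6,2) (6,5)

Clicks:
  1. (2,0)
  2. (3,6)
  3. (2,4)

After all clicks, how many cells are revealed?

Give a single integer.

Click 1 (2,0) count=1: revealed 1 new [(2,0)] -> total=1
Click 2 (3,6) count=0: revealed 6 new [(2,5) (2,6) (3,5) (3,6) (4,5) (4,6)] -> total=7
Click 3 (2,4) count=1: revealed 1 new [(2,4)] -> total=8

Answer: 8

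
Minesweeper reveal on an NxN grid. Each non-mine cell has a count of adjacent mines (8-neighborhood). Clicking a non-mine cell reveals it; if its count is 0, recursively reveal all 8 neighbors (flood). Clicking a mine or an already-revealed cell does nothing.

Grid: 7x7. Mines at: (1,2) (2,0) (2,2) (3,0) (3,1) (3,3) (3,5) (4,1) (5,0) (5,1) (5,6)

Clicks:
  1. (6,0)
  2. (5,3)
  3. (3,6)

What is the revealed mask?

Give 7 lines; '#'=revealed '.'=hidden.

Click 1 (6,0) count=2: revealed 1 new [(6,0)] -> total=1
Click 2 (5,3) count=0: revealed 12 new [(4,2) (4,3) (4,4) (4,5) (5,2) (5,3) (5,4) (5,5) (6,2) (6,3) (6,4) (6,5)] -> total=13
Click 3 (3,6) count=1: revealed 1 new [(3,6)] -> total=14

Answer: .......
.......
.......
......#
..####.
..####.
#.####.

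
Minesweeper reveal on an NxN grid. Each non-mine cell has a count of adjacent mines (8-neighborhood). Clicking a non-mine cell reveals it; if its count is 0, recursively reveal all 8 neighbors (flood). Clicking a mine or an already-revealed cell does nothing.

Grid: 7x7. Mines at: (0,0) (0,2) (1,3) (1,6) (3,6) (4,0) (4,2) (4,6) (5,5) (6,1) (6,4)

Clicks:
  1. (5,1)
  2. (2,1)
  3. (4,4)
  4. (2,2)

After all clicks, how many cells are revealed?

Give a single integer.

Click 1 (5,1) count=3: revealed 1 new [(5,1)] -> total=1
Click 2 (2,1) count=0: revealed 9 new [(1,0) (1,1) (1,2) (2,0) (2,1) (2,2) (3,0) (3,1) (3,2)] -> total=10
Click 3 (4,4) count=1: revealed 1 new [(4,4)] -> total=11
Click 4 (2,2) count=1: revealed 0 new [(none)] -> total=11

Answer: 11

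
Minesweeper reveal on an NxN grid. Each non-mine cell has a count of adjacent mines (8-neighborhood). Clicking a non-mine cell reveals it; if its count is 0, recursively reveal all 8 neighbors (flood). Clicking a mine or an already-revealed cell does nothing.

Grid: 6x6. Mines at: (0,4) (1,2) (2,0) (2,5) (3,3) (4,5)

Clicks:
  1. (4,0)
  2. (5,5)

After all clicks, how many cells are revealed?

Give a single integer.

Click 1 (4,0) count=0: revealed 13 new [(3,0) (3,1) (3,2) (4,0) (4,1) (4,2) (4,3) (4,4) (5,0) (5,1) (5,2) (5,3) (5,4)] -> total=13
Click 2 (5,5) count=1: revealed 1 new [(5,5)] -> total=14

Answer: 14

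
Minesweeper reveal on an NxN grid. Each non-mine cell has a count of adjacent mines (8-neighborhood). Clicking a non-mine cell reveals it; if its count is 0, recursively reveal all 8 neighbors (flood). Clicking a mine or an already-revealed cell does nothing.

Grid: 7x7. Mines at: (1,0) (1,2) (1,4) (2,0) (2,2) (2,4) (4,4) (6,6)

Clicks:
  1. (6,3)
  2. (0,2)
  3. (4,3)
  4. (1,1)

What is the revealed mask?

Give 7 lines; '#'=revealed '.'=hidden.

Answer: ..#....
.#.....
.......
####...
####...
######.
######.

Derivation:
Click 1 (6,3) count=0: revealed 20 new [(3,0) (3,1) (3,2) (3,3) (4,0) (4,1) (4,2) (4,3) (5,0) (5,1) (5,2) (5,3) (5,4) (5,5) (6,0) (6,1) (6,2) (6,3) (6,4) (6,5)] -> total=20
Click 2 (0,2) count=1: revealed 1 new [(0,2)] -> total=21
Click 3 (4,3) count=1: revealed 0 new [(none)] -> total=21
Click 4 (1,1) count=4: revealed 1 new [(1,1)] -> total=22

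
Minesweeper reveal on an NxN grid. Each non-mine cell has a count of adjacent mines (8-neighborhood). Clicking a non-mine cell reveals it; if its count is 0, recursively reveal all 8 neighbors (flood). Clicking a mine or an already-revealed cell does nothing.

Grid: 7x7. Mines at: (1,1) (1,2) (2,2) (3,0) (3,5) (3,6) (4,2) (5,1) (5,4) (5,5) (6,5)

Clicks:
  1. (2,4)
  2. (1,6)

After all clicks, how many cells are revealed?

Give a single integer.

Answer: 12

Derivation:
Click 1 (2,4) count=1: revealed 1 new [(2,4)] -> total=1
Click 2 (1,6) count=0: revealed 11 new [(0,3) (0,4) (0,5) (0,6) (1,3) (1,4) (1,5) (1,6) (2,3) (2,5) (2,6)] -> total=12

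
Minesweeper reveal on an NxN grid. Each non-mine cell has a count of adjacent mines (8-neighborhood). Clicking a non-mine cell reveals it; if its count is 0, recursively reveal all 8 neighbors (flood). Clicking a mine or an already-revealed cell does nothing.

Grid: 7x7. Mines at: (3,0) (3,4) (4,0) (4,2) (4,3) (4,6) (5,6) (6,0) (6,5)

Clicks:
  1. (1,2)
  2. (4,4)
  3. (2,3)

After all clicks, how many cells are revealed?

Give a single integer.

Answer: 27

Derivation:
Click 1 (1,2) count=0: revealed 26 new [(0,0) (0,1) (0,2) (0,3) (0,4) (0,5) (0,6) (1,0) (1,1) (1,2) (1,3) (1,4) (1,5) (1,6) (2,0) (2,1) (2,2) (2,3) (2,4) (2,5) (2,6) (3,1) (3,2) (3,3) (3,5) (3,6)] -> total=26
Click 2 (4,4) count=2: revealed 1 new [(4,4)] -> total=27
Click 3 (2,3) count=1: revealed 0 new [(none)] -> total=27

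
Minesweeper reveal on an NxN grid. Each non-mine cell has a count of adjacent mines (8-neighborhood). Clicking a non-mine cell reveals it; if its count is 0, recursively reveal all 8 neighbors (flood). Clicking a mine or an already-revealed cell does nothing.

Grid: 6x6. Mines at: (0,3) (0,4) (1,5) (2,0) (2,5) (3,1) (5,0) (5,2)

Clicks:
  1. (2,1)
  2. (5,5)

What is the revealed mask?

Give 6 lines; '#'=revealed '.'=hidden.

Click 1 (2,1) count=2: revealed 1 new [(2,1)] -> total=1
Click 2 (5,5) count=0: revealed 17 new [(1,2) (1,3) (1,4) (2,2) (2,3) (2,4) (3,2) (3,3) (3,4) (3,5) (4,2) (4,3) (4,4) (4,5) (5,3) (5,4) (5,5)] -> total=18

Answer: ......
..###.
.####.
..####
..####
...###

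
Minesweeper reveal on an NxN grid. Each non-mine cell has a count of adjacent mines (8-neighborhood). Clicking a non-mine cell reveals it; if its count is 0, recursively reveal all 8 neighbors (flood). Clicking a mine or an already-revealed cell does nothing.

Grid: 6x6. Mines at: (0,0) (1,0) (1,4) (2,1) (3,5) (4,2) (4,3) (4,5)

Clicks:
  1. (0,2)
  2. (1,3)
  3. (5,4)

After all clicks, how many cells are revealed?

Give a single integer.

Answer: 7

Derivation:
Click 1 (0,2) count=0: revealed 6 new [(0,1) (0,2) (0,3) (1,1) (1,2) (1,3)] -> total=6
Click 2 (1,3) count=1: revealed 0 new [(none)] -> total=6
Click 3 (5,4) count=2: revealed 1 new [(5,4)] -> total=7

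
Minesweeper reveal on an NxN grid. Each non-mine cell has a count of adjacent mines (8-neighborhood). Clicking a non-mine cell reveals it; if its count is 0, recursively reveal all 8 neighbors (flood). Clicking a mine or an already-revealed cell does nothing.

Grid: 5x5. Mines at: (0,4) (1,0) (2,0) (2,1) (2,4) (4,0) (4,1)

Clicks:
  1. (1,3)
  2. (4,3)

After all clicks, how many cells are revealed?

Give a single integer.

Click 1 (1,3) count=2: revealed 1 new [(1,3)] -> total=1
Click 2 (4,3) count=0: revealed 6 new [(3,2) (3,3) (3,4) (4,2) (4,3) (4,4)] -> total=7

Answer: 7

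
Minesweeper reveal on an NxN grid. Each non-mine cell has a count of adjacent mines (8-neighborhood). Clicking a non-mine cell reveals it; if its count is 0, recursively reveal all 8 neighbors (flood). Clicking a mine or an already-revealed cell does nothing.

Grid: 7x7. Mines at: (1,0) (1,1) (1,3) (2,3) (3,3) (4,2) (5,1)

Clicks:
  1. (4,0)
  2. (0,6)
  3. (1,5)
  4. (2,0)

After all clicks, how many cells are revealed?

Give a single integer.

Answer: 28

Derivation:
Click 1 (4,0) count=1: revealed 1 new [(4,0)] -> total=1
Click 2 (0,6) count=0: revealed 26 new [(0,4) (0,5) (0,6) (1,4) (1,5) (1,6) (2,4) (2,5) (2,6) (3,4) (3,5) (3,6) (4,3) (4,4) (4,5) (4,6) (5,2) (5,3) (5,4) (5,5) (5,6) (6,2) (6,3) (6,4) (6,5) (6,6)] -> total=27
Click 3 (1,5) count=0: revealed 0 new [(none)] -> total=27
Click 4 (2,0) count=2: revealed 1 new [(2,0)] -> total=28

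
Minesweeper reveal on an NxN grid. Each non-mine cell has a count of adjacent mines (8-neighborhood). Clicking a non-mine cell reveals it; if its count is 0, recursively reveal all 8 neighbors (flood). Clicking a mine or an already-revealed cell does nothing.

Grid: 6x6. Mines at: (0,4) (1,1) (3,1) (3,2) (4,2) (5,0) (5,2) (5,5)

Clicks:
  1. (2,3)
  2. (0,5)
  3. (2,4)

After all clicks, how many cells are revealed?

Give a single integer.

Click 1 (2,3) count=1: revealed 1 new [(2,3)] -> total=1
Click 2 (0,5) count=1: revealed 1 new [(0,5)] -> total=2
Click 3 (2,4) count=0: revealed 11 new [(1,3) (1,4) (1,5) (2,4) (2,5) (3,3) (3,4) (3,5) (4,3) (4,4) (4,5)] -> total=13

Answer: 13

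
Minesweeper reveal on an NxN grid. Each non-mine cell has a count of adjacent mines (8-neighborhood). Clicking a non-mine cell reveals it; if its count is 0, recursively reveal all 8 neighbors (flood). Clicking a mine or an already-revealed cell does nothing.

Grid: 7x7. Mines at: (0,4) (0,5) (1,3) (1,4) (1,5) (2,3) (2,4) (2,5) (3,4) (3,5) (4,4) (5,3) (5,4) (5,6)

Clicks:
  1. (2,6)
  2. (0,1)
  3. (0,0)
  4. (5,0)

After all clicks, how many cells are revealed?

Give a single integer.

Answer: 22

Derivation:
Click 1 (2,6) count=3: revealed 1 new [(2,6)] -> total=1
Click 2 (0,1) count=0: revealed 21 new [(0,0) (0,1) (0,2) (1,0) (1,1) (1,2) (2,0) (2,1) (2,2) (3,0) (3,1) (3,2) (4,0) (4,1) (4,2) (5,0) (5,1) (5,2) (6,0) (6,1) (6,2)] -> total=22
Click 3 (0,0) count=0: revealed 0 new [(none)] -> total=22
Click 4 (5,0) count=0: revealed 0 new [(none)] -> total=22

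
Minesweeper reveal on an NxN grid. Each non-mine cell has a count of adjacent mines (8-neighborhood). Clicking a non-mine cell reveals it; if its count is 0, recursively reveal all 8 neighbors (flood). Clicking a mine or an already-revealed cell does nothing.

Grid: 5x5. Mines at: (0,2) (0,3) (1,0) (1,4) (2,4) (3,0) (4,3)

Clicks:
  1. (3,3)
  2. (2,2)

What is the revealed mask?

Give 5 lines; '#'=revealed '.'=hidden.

Click 1 (3,3) count=2: revealed 1 new [(3,3)] -> total=1
Click 2 (2,2) count=0: revealed 8 new [(1,1) (1,2) (1,3) (2,1) (2,2) (2,3) (3,1) (3,2)] -> total=9

Answer: .....
.###.
.###.
.###.
.....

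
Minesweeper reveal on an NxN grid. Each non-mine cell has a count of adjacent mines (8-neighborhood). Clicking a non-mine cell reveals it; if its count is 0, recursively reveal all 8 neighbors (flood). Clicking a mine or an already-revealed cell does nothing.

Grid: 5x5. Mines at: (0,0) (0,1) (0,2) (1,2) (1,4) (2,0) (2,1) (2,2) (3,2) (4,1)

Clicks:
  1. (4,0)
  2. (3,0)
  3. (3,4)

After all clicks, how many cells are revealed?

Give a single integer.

Answer: 8

Derivation:
Click 1 (4,0) count=1: revealed 1 new [(4,0)] -> total=1
Click 2 (3,0) count=3: revealed 1 new [(3,0)] -> total=2
Click 3 (3,4) count=0: revealed 6 new [(2,3) (2,4) (3,3) (3,4) (4,3) (4,4)] -> total=8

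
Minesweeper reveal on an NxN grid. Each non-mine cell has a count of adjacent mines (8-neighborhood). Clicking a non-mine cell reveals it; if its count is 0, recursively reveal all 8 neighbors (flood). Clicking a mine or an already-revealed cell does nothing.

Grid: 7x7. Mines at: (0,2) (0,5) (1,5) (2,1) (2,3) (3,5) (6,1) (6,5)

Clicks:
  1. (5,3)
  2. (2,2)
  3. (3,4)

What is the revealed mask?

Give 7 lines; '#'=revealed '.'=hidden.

Click 1 (5,3) count=0: revealed 18 new [(3,0) (3,1) (3,2) (3,3) (3,4) (4,0) (4,1) (4,2) (4,3) (4,4) (5,0) (5,1) (5,2) (5,3) (5,4) (6,2) (6,3) (6,4)] -> total=18
Click 2 (2,2) count=2: revealed 1 new [(2,2)] -> total=19
Click 3 (3,4) count=2: revealed 0 new [(none)] -> total=19

Answer: .......
.......
..#....
#####..
#####..
#####..
..###..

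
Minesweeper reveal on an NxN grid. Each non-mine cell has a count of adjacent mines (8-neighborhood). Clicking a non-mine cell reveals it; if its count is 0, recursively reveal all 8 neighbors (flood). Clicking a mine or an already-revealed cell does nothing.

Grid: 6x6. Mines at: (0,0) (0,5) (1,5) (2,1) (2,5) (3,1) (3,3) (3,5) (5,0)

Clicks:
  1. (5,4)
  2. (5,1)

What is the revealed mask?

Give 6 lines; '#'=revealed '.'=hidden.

Answer: ......
......
......
......
.#####
.#####

Derivation:
Click 1 (5,4) count=0: revealed 10 new [(4,1) (4,2) (4,3) (4,4) (4,5) (5,1) (5,2) (5,3) (5,4) (5,5)] -> total=10
Click 2 (5,1) count=1: revealed 0 new [(none)] -> total=10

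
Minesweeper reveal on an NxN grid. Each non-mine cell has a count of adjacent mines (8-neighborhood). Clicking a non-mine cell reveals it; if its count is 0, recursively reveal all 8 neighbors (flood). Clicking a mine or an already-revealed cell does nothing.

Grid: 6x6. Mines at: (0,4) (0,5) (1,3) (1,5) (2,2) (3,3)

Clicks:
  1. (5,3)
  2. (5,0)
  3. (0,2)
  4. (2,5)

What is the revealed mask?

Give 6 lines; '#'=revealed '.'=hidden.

Answer: ###...
###...
##..##
###.##
######
######

Derivation:
Click 1 (5,3) count=0: revealed 27 new [(0,0) (0,1) (0,2) (1,0) (1,1) (1,2) (2,0) (2,1) (2,4) (2,5) (3,0) (3,1) (3,2) (3,4) (3,5) (4,0) (4,1) (4,2) (4,3) (4,4) (4,5) (5,0) (5,1) (5,2) (5,3) (5,4) (5,5)] -> total=27
Click 2 (5,0) count=0: revealed 0 new [(none)] -> total=27
Click 3 (0,2) count=1: revealed 0 new [(none)] -> total=27
Click 4 (2,5) count=1: revealed 0 new [(none)] -> total=27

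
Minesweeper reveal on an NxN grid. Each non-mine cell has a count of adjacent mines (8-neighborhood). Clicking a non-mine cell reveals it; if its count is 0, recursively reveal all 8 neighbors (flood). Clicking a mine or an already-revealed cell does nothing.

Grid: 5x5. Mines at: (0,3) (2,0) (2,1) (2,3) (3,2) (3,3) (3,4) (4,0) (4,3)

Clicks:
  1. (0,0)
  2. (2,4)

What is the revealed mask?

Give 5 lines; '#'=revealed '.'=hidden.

Answer: ###..
###..
....#
.....
.....

Derivation:
Click 1 (0,0) count=0: revealed 6 new [(0,0) (0,1) (0,2) (1,0) (1,1) (1,2)] -> total=6
Click 2 (2,4) count=3: revealed 1 new [(2,4)] -> total=7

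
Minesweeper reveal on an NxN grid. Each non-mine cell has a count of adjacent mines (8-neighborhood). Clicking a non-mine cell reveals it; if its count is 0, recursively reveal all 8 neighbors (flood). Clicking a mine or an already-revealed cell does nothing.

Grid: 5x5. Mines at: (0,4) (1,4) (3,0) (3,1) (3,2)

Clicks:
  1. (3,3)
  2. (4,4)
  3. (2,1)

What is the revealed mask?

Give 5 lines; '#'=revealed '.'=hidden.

Click 1 (3,3) count=1: revealed 1 new [(3,3)] -> total=1
Click 2 (4,4) count=0: revealed 5 new [(2,3) (2,4) (3,4) (4,3) (4,4)] -> total=6
Click 3 (2,1) count=3: revealed 1 new [(2,1)] -> total=7

Answer: .....
.....
.#.##
...##
...##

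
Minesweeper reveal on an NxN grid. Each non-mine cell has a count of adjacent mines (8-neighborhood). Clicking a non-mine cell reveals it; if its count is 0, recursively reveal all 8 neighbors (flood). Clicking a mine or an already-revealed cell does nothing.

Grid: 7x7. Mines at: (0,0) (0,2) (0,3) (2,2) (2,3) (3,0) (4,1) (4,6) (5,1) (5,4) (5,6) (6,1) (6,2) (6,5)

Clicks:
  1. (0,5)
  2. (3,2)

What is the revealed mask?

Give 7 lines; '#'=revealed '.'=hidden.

Click 1 (0,5) count=0: revealed 12 new [(0,4) (0,5) (0,6) (1,4) (1,5) (1,6) (2,4) (2,5) (2,6) (3,4) (3,5) (3,6)] -> total=12
Click 2 (3,2) count=3: revealed 1 new [(3,2)] -> total=13

Answer: ....###
....###
....###
..#.###
.......
.......
.......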